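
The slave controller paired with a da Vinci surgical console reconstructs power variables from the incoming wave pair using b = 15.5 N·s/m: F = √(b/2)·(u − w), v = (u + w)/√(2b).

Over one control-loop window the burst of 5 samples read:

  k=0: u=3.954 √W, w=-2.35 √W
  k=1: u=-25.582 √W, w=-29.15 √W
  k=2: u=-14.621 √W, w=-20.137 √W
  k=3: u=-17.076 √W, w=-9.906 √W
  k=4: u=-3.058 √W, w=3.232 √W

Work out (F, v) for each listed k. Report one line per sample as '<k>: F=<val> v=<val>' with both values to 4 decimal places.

k=0: u−w=6.3040, u+w=1.6040; √(b/2)=2.7839, √(2b)=5.5678; F=2.7839×6.304=17.5496, v=1.6040/5.5678=0.2881
k=1: u−w=3.5680, u+w=-54.7320; √(b/2)=2.7839, √(2b)=5.5678; F=2.7839×3.568=9.9329, v=-54.7320/5.5678=-9.8302
k=2: u−w=5.5160, u+w=-34.7580; √(b/2)=2.7839, √(2b)=5.5678; F=2.7839×5.516=15.3559, v=-34.7580/5.5678=-6.2427
k=3: u−w=-7.1700, u+w=-26.9820; √(b/2)=2.7839, √(2b)=5.5678; F=2.7839×(-7.17)=-19.9604, v=-26.9820/5.5678=-4.8461
k=4: u−w=-6.2900, u+w=0.1740; √(b/2)=2.7839, √(2b)=5.5678; F=2.7839×(-6.29)=-17.5106, v=0.1740/5.5678=0.0313

0: F=17.5496 v=0.2881
1: F=9.9329 v=-9.8302
2: F=15.3559 v=-6.2427
3: F=-19.9604 v=-4.8461
4: F=-17.5106 v=0.0313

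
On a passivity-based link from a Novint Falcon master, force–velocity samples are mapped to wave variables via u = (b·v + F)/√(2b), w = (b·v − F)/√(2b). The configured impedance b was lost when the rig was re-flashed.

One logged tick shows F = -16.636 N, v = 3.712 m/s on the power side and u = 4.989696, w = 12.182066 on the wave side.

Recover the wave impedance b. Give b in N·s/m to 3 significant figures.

b = 10.7 N·s/m

u + w = 17.171762;  u + w = √(2b)·v, so √(2b) = 17.171762/3.712 = 4.626013.
b = (√(2b))²/2 = 21.400001/2 = 10.700000.
(Check via u − w = 2F/√(2b): u − w = -7.192370, 2F/√(2b) = -7.192370.)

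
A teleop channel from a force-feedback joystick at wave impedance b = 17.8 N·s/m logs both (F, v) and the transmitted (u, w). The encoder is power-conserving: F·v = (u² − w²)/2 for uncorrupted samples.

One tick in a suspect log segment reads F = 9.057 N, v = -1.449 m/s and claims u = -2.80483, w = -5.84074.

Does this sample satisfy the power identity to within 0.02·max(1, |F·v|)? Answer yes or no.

yes

F·v = 9.057×(-1.449) = -13.12359 W.
(u² − w²)/2 = (7.86707 − 34.11424)/2 = -13.12359 W.
|Δ| = 0.00001;  2% of max(1, |F·v|) = 0.26247.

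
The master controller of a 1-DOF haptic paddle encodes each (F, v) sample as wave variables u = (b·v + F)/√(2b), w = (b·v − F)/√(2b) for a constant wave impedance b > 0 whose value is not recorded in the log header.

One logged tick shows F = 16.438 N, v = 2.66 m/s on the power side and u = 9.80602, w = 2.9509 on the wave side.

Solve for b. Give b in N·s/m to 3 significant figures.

b = 11.5 N·s/m

u + w = 12.7569;  u + w = √(2b)·v, so √(2b) = 12.7569/2.66 = 4.7958.
b = (√(2b))²/2 = 23.0000/2 = 11.5000.
(Check via u − w = 2F/√(2b): u − w = 6.8551, 2F/√(2b) = 6.8551.)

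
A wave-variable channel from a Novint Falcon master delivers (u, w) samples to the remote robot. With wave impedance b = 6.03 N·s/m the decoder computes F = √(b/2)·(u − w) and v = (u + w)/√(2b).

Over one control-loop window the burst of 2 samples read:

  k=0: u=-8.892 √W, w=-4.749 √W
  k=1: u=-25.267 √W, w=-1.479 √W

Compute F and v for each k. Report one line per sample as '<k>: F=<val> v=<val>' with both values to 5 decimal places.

k=0: u−w=-4.14300, u+w=-13.64100; √(b/2)=1.73638, √(2b)=3.47275; F=1.73638×(-4.143)=-7.19380, v=-13.64100/3.47275=-3.92801
k=1: u−w=-23.78800, u+w=-26.74600; √(b/2)=1.73638, √(2b)=3.47275; F=1.73638×(-23.788)=-41.30490, v=-26.74600/3.47275=-7.70167

0: F=-7.19380 v=-3.92801
1: F=-41.30490 v=-7.70167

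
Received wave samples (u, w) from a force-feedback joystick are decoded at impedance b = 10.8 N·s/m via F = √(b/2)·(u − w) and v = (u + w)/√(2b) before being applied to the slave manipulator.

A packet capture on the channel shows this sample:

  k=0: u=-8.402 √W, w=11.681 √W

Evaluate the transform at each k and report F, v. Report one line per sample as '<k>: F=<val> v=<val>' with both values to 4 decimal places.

0: F=-46.6687 v=0.7055

k=0: u−w=-20.0830, u+w=3.2790; √(b/2)=2.3238, √(2b)=4.6476; F=2.3238×(-20.083)=-46.6687, v=3.2790/4.6476=0.7055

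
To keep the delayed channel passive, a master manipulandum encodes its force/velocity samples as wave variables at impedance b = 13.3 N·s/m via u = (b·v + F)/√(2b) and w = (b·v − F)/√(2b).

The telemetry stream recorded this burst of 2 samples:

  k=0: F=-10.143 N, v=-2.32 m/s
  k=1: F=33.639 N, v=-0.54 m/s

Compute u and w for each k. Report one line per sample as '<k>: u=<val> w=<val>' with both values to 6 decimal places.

0: u=-7.949365 w=-4.016078
1: u=5.129792 w=-7.914852

k=0: b·v=13.3×(-2.32)=-30.856000; √(2b)=5.157519; u=(-30.856000+(-10.143))/5.157519=-7.949365, w=(-30.856000−(-10.143))/5.157519=-4.016078
k=1: b·v=13.3×(-0.54)=-7.182000; √(2b)=5.157519; u=(-7.182000+33.639)/5.157519=5.129792, w=(-7.182000−33.639)/5.157519=-7.914852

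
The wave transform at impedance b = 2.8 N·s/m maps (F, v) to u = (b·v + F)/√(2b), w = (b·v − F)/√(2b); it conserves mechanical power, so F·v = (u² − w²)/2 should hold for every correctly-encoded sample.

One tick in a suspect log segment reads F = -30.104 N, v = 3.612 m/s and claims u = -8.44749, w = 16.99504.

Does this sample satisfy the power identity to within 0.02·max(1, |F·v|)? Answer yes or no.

yes

F·v = (-30.104)×3.612 = -108.7356 W.
(u² − w²)/2 = (71.3601 − 288.8314)/2 = -108.7356 W.
|Δ| = 0.0000;  2% of max(1, |F·v|) = 2.1747.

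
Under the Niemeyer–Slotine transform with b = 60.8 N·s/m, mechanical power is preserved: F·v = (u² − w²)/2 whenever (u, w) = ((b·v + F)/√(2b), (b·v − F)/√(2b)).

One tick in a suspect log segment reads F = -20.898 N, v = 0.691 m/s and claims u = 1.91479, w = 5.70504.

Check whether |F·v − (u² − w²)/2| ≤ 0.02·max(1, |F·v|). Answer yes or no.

F·v = (-20.898)×0.691 = -14.4405 W.
(u² − w²)/2 = (3.6664 − 32.5475)/2 = -14.4405 W.
|Δ| = 0.0000;  2% of max(1, |F·v|) = 0.2888.

yes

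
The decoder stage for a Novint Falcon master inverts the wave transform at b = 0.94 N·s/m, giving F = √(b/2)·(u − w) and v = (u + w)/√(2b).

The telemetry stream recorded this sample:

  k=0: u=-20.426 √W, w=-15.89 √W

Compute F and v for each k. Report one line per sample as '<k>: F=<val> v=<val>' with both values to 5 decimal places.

0: F=-3.10972 v=-26.48617

k=0: u−w=-4.53600, u+w=-36.31600; √(b/2)=0.68557, √(2b)=1.37113; F=0.68557×(-4.536)=-3.10972, v=-36.31600/1.37113=-26.48617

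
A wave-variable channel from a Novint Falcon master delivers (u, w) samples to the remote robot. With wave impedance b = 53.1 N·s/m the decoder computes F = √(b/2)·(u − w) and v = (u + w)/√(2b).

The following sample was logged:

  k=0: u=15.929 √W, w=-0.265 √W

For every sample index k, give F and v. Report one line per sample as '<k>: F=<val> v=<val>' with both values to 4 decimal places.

0: F=83.4423 v=1.5200

k=0: u−w=16.1940, u+w=15.6640; √(b/2)=5.1527, √(2b)=10.3053; F=5.1527×16.194=83.4423, v=15.6640/10.3053=1.5200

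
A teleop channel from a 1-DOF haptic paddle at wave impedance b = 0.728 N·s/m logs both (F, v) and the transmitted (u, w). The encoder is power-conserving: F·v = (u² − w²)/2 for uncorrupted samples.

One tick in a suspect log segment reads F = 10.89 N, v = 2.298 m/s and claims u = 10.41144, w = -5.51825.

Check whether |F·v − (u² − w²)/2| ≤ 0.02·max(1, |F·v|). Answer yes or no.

F·v = 10.89×2.298 = 25.0252 W.
(u² − w²)/2 = (108.3981 − 30.4511)/2 = 38.9735 W.
|Δ| = 13.9483;  2% of max(1, |F·v|) = 0.5005.

no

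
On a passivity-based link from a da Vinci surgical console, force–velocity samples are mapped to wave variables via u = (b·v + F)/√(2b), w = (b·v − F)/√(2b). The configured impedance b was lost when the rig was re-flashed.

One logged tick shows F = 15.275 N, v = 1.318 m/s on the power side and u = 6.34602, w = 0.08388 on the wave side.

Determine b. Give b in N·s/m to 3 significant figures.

u + w = 6.42990;  u + w = √(2b)·v, so √(2b) = 6.42990/1.318 = 4.87853.
b = (√(2b))²/2 = 23.80004/2 = 11.90002.
(Check via u − w = 2F/√(2b): u − w = 6.26214, 2F/√(2b) = 6.26213.)

b = 11.9 N·s/m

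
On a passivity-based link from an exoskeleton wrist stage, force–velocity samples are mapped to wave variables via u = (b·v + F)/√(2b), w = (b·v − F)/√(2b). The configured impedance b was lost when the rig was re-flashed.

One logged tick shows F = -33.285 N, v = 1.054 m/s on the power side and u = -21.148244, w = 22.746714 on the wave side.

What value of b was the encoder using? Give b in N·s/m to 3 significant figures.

b = 1.15 N·s/m

u + w = 1.598470;  u + w = √(2b)·v, so √(2b) = 1.598470/1.054 = 1.516575.
b = (√(2b))²/2 = 2.300000/2 = 1.150000.
(Check via u − w = 2F/√(2b): u − w = -43.894958, 2F/√(2b) = -43.894962.)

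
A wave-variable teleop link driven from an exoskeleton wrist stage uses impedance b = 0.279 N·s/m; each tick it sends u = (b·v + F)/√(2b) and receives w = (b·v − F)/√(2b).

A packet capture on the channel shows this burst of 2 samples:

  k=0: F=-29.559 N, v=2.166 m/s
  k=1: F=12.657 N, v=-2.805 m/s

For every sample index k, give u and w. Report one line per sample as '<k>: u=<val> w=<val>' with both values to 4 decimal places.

0: u=-38.7616 w=40.3796
1: u=15.8963 w=-17.9916

k=0: b·v=0.279×2.166=0.6043; √(2b)=0.7470; u=(0.6043+(-29.559))/0.7470=-38.7616, w=(0.6043−(-29.559))/0.7470=40.3796
k=1: b·v=0.279×(-2.805)=-0.7826; √(2b)=0.7470; u=(-0.7826+12.657)/0.7470=15.8963, w=(-0.7826−12.657)/0.7470=-17.9916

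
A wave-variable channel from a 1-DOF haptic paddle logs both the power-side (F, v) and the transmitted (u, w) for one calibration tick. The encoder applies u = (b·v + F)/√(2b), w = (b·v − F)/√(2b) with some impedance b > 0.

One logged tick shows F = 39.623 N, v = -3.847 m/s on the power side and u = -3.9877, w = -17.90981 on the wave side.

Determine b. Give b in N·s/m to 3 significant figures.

b = 16.2 N·s/m

u + w = -21.8975;  u + w = √(2b)·v, so √(2b) = -21.8975/(-3.847) = 5.6921.
b = (√(2b))²/2 = 32.4000/2 = 16.2000.
(Check via u − w = 2F/√(2b): u − w = 13.9221, 2F/√(2b) = 13.9221.)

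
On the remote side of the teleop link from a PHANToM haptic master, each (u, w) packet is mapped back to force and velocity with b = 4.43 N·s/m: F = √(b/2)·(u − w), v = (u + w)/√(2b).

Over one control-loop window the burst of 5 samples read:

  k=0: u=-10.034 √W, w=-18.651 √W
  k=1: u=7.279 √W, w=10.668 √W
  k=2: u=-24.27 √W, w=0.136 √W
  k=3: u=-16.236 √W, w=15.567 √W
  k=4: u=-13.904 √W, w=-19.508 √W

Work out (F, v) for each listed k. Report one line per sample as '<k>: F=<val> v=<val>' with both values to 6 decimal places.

k=0: u−w=8.617000, u+w=-28.685000; √(b/2)=1.488288, √(2b)=2.976575; F=1.488288×8.617=12.824574, v=-28.685000/2.976575=-9.636914
k=1: u−w=-3.389000, u+w=17.947000; √(b/2)=1.488288, √(2b)=2.976575; F=1.488288×(-3.389)=-5.043807, v=17.947000/2.976575=6.029413
k=2: u−w=-24.406000, u+w=-24.134000; √(b/2)=1.488288, √(2b)=2.976575; F=1.488288×(-24.406)=-36.323147, v=-24.134000/2.976575=-8.107976
k=3: u−w=-31.803000, u+w=-0.669000; √(b/2)=1.488288, √(2b)=2.976575; F=1.488288×(-31.803)=-47.332011, v=-0.669000/2.976575=-0.224755
k=4: u−w=5.604000, u+w=-33.412000; √(b/2)=1.488288, √(2b)=2.976575; F=1.488288×5.604=8.340364, v=-33.412000/2.976575=-11.224981

0: F=12.824574 v=-9.636914
1: F=-5.043807 v=6.029413
2: F=-36.323147 v=-8.107976
3: F=-47.332011 v=-0.224755
4: F=8.340364 v=-11.224981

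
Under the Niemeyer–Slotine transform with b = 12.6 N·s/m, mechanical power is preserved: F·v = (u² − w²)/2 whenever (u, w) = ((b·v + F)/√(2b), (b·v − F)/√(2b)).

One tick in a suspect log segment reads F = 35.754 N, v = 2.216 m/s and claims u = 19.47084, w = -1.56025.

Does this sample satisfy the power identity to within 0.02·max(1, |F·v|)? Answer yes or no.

F·v = 35.754×2.216 = 79.2309 W.
(u² − w²)/2 = (379.1136 − 2.4344)/2 = 188.3396 W.
|Δ| = 109.1088;  2% of max(1, |F·v|) = 1.5846.

no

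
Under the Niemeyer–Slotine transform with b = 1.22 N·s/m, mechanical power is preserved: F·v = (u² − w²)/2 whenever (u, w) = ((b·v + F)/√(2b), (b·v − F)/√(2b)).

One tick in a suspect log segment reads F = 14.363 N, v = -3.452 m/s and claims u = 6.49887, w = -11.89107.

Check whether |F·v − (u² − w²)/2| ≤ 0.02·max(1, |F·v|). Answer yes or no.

F·v = 14.363×(-3.452) = -49.58108 W.
(u² − w²)/2 = (42.23531 − 141.39755)/2 = -49.58112 W.
|Δ| = 0.00004;  2% of max(1, |F·v|) = 0.99162.

yes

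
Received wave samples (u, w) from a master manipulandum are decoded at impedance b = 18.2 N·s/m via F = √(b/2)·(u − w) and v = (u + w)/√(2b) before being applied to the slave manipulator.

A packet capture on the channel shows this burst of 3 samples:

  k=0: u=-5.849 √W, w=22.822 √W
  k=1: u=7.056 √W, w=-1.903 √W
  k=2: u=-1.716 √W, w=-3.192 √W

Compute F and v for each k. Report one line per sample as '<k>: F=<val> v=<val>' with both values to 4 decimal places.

0: F=-86.4895 v=2.8132
1: F=27.0259 v=0.8541
2: F=4.4525 v=-0.8135

k=0: u−w=-28.6710, u+w=16.9730; √(b/2)=3.0166, √(2b)=6.0332; F=3.0166×(-28.671)=-86.4895, v=16.9730/6.0332=2.8132
k=1: u−w=8.9590, u+w=5.1530; √(b/2)=3.0166, √(2b)=6.0332; F=3.0166×8.959=27.0259, v=5.1530/6.0332=0.8541
k=2: u−w=1.4760, u+w=-4.9080; √(b/2)=3.0166, √(2b)=6.0332; F=3.0166×1.476=4.4525, v=-4.9080/6.0332=-0.8135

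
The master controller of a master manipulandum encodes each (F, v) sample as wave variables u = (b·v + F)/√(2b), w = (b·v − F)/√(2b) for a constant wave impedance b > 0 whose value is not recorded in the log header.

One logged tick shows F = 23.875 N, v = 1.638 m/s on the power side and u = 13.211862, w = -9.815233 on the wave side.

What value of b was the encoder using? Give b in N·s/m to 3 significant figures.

u + w = 3.396629;  u + w = √(2b)·v, so √(2b) = 3.396629/1.638 = 2.073644.
b = (√(2b))²/2 = 4.300000/2 = 2.150000.
(Check via u − w = 2F/√(2b): u − w = 23.027095, 2F/√(2b) = 23.027095.)

b = 2.15 N·s/m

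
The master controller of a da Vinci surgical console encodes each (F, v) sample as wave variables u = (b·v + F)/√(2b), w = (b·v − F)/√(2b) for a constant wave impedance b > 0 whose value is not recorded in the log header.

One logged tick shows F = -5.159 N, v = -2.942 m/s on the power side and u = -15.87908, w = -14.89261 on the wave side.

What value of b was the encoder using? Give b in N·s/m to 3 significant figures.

u + w = -30.77169;  u + w = √(2b)·v, so √(2b) = -30.77169/(-2.942) = 10.45945.
b = (√(2b))²/2 = 109.40001/2 = 54.70000.
(Check via u − w = 2F/√(2b): u − w = -0.98647, 2F/√(2b) = -0.98648.)

b = 54.7 N·s/m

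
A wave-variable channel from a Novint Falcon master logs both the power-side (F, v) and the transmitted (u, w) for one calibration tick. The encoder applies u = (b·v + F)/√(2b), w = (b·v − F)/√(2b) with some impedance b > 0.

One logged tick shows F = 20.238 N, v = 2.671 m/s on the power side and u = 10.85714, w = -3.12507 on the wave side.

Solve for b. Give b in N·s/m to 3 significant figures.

b = 4.19 N·s/m

u + w = 7.73207;  u + w = √(2b)·v, so √(2b) = 7.73207/2.671 = 2.89482.
b = (√(2b))²/2 = 8.38000/2 = 4.19000.
(Check via u − w = 2F/√(2b): u − w = 13.98221, 2F/√(2b) = 13.98221.)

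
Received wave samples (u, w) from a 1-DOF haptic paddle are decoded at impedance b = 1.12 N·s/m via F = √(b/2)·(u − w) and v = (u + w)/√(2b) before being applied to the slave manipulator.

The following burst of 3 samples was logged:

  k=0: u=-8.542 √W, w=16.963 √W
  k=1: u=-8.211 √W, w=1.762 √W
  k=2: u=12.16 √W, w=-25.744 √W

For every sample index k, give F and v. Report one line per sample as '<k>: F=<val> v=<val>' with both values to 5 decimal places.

k=0: u−w=-25.50500, u+w=8.42100; √(b/2)=0.74833, √(2b)=1.49666; F=0.74833×(-25.505)=-19.08619, v=8.42100/1.49666=5.62652
k=1: u−w=-9.97300, u+w=-6.44900; √(b/2)=0.74833, √(2b)=1.49666; F=0.74833×(-9.973)=-7.46311, v=-6.44900/1.49666=-4.30892
k=2: u−w=37.90400, u+w=-13.58400; √(b/2)=0.74833, √(2b)=1.49666; F=0.74833×37.904=28.36476, v=-13.58400/1.49666=-9.07619

0: F=-19.08619 v=5.62652
1: F=-7.46311 v=-4.30892
2: F=28.36476 v=-9.07619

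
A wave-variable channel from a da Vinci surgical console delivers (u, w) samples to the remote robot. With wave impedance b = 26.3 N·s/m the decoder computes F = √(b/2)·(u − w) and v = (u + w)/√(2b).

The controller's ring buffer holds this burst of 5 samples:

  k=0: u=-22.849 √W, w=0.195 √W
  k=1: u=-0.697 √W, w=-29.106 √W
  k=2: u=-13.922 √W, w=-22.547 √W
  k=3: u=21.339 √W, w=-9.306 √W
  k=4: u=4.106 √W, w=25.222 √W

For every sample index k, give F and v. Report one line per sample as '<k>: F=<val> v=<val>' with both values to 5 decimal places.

k=0: u−w=-23.04400, u+w=-22.65400; √(b/2)=3.62629, √(2b)=7.25259; F=3.62629×(-23.044)=-83.56429, v=-22.65400/7.25259=-3.12358
k=1: u−w=28.40900, u+w=-29.80300; √(b/2)=3.62629, √(2b)=7.25259; F=3.62629×28.409=103.01935, v=-29.80300/7.25259=-4.10929
k=2: u−w=8.62500, u+w=-36.46900; √(b/2)=3.62629, √(2b)=7.25259; F=3.62629×8.625=31.27678, v=-36.46900/7.25259=-5.02841
k=3: u−w=30.64500, u+w=12.03300; √(b/2)=3.62629, √(2b)=7.25259; F=3.62629×30.645=111.12775, v=12.03300/7.25259=1.65913
k=4: u−w=-21.11600, u+w=29.32800; √(b/2)=3.62629, √(2b)=7.25259; F=3.62629×(-21.116)=-76.57280, v=29.32800/7.25259=4.04380

0: F=-83.56429 v=-3.12358
1: F=103.01935 v=-4.10929
2: F=31.27678 v=-5.02841
3: F=111.12775 v=1.65913
4: F=-76.57280 v=4.04380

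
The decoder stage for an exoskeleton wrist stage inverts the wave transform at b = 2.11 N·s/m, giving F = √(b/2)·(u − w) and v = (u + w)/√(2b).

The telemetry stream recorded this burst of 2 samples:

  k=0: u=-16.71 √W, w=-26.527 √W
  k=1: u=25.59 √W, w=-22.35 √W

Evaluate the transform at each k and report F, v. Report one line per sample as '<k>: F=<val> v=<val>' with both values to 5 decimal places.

k=0: u−w=9.81700, u+w=-43.23700; √(b/2)=1.02713, √(2b)=2.05426; F=1.02713×9.817=10.08335, v=-43.23700/2.05426=-21.04744
k=1: u−w=47.94000, u+w=3.24000; √(b/2)=1.02713, √(2b)=2.05426; F=1.02713×47.94=49.24070, v=3.24000/2.05426=1.57721

0: F=10.08335 v=-21.04744
1: F=49.24070 v=1.57721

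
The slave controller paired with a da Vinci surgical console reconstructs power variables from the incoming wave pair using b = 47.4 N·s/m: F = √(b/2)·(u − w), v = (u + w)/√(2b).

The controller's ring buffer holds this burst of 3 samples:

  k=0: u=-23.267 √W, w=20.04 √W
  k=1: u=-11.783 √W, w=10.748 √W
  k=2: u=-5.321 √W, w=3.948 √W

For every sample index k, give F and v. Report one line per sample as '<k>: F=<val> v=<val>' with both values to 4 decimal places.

0: F=-210.8299 v=-0.3314
1: F=-109.6869 v=-0.1063
2: F=-45.1239 v=-0.1410

k=0: u−w=-43.3070, u+w=-3.2270; √(b/2)=4.8683, √(2b)=9.7365; F=4.8683×(-43.307)=-210.8299, v=-3.2270/9.7365=-0.3314
k=1: u−w=-22.5310, u+w=-1.0350; √(b/2)=4.8683, √(2b)=9.7365; F=4.8683×(-22.531)=-109.6869, v=-1.0350/9.7365=-0.1063
k=2: u−w=-9.2690, u+w=-1.3730; √(b/2)=4.8683, √(2b)=9.7365; F=4.8683×(-9.269)=-45.1239, v=-1.3730/9.7365=-0.1410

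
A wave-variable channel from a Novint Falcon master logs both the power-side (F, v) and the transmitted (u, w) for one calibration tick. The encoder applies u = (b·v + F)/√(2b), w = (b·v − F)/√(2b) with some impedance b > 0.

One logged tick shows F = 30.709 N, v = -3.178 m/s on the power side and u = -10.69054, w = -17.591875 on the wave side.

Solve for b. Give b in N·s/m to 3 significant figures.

u + w = -28.282415;  u + w = √(2b)·v, so √(2b) = -28.282415/(-3.178) = 8.899438.
b = (√(2b))²/2 = 79.200003/2 = 39.600001.
(Check via u − w = 2F/√(2b): u − w = 6.901335, 2F/√(2b) = 6.901334.)

b = 39.6 N·s/m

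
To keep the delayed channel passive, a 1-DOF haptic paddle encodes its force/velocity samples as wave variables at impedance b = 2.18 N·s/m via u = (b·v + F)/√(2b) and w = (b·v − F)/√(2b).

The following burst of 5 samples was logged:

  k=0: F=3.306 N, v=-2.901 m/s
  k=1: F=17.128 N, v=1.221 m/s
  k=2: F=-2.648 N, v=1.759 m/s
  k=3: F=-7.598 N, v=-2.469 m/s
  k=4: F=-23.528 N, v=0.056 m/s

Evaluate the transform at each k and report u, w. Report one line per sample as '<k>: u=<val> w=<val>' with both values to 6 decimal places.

0: u=-1.445446 w=-4.612020
1: u=9.477586 w=-6.928063
2: u=0.568288 w=3.104612
3: u=-6.216494 w=1.061070
4: u=-11.209403 w=11.326334

k=0: b·v=2.18×(-2.901)=-6.324180; √(2b)=2.088061; u=(-6.324180+3.306)/2.088061=-1.445446, w=(-6.324180−3.306)/2.088061=-4.612020
k=1: b·v=2.18×1.221=2.661780; √(2b)=2.088061; u=(2.661780+17.128)/2.088061=9.477586, w=(2.661780−17.128)/2.088061=-6.928063
k=2: b·v=2.18×1.759=3.834620; √(2b)=2.088061; u=(3.834620+(-2.648))/2.088061=0.568288, w=(3.834620−(-2.648))/2.088061=3.104612
k=3: b·v=2.18×(-2.469)=-5.382420; √(2b)=2.088061; u=(-5.382420+(-7.598))/2.088061=-6.216494, w=(-5.382420−(-7.598))/2.088061=1.061070
k=4: b·v=2.18×0.056=0.122080; √(2b)=2.088061; u=(0.122080+(-23.528))/2.088061=-11.209403, w=(0.122080−(-23.528))/2.088061=11.326334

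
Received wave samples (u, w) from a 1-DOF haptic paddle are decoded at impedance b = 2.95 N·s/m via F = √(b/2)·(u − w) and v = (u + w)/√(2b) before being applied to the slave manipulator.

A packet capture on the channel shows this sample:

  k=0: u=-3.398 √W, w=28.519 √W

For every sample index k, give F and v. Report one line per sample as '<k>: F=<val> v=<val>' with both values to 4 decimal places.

0: F=-38.7631 v=10.3422

k=0: u−w=-31.9170, u+w=25.1210; √(b/2)=1.2145, √(2b)=2.4290; F=1.2145×(-31.917)=-38.7631, v=25.1210/2.4290=10.3422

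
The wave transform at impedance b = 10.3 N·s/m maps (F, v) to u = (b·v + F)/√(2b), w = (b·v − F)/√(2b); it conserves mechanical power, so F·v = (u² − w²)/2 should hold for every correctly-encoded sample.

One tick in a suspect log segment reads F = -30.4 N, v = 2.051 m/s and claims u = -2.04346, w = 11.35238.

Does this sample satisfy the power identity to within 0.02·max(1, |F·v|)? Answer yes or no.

yes

F·v = (-30.4)×2.051 = -62.35040 W.
(u² − w²)/2 = (4.17573 − 128.87653)/2 = -62.35040 W.
|Δ| = 0.00000;  2% of max(1, |F·v|) = 1.24701.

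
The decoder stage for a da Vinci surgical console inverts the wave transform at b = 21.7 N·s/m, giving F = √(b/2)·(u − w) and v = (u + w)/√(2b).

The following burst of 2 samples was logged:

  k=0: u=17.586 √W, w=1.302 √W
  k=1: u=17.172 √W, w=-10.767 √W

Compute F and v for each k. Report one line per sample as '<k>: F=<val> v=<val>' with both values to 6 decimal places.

0: F=53.638418 v=2.867089
1: F=92.029217 v=0.972242

k=0: u−w=16.284000, u+w=18.888000; √(b/2)=3.293934, √(2b)=6.587868; F=3.293934×16.284=53.638418, v=18.888000/6.587868=2.867089
k=1: u−w=27.939000, u+w=6.405000; √(b/2)=3.293934, √(2b)=6.587868; F=3.293934×27.939=92.029217, v=6.405000/6.587868=0.972242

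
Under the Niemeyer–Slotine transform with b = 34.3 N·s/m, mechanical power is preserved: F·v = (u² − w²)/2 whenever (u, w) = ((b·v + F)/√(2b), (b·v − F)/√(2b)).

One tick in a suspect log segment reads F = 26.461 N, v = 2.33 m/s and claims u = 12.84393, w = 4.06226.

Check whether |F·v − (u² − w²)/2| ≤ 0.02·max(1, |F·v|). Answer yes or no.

no

F·v = 26.461×2.33 = 61.65413 W.
(u² − w²)/2 = (164.96654 − 16.50196)/2 = 74.23229 W.
|Δ| = 12.57816;  2% of max(1, |F·v|) = 1.23308.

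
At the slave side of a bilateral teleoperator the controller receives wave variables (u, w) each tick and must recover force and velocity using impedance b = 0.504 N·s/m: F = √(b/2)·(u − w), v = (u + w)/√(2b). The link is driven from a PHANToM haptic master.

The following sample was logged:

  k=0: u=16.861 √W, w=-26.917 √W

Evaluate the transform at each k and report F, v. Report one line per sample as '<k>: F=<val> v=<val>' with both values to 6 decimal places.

k=0: u−w=43.778000, u+w=-10.056000; √(b/2)=0.501996, √(2b)=1.003992; F=0.501996×43.778=21.976382, v=-10.056000/1.003992=-10.016016

0: F=21.976382 v=-10.016016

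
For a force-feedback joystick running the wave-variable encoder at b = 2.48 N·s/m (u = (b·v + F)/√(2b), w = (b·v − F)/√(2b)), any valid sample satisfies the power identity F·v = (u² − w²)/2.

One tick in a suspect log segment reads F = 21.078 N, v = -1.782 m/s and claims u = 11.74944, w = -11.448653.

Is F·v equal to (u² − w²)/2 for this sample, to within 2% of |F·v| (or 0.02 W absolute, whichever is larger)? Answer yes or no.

F·v = 21.078×(-1.782) = -37.560996 W.
(u² − w²)/2 = (138.049340 − 131.071656)/2 = 3.488842 W.
|Δ| = 41.049838;  2% of max(1, |F·v|) = 0.751220.

no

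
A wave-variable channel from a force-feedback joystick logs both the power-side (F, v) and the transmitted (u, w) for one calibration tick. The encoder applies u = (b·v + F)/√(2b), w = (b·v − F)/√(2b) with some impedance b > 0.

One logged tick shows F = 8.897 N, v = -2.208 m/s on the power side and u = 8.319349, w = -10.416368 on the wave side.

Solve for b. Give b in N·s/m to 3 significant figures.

b = 0.451 N·s/m

u + w = -2.097019;  u + w = √(2b)·v, so √(2b) = -2.097019/(-2.208) = 0.949737.
b = (√(2b))²/2 = 0.902000/2 = 0.451000.
(Check via u − w = 2F/√(2b): u − w = 18.735717, 2F/√(2b) = 18.735716.)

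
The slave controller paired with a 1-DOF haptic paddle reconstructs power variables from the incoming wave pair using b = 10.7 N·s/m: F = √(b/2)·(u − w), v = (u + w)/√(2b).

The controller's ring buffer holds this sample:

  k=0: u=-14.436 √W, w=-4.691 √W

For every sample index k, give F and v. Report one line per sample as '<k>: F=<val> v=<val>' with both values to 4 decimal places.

0: F=-22.5403 v=-4.1347

k=0: u−w=-9.7450, u+w=-19.1270; √(b/2)=2.3130, √(2b)=4.6260; F=2.3130×(-9.745)=-22.5403, v=-19.1270/4.6260=-4.1347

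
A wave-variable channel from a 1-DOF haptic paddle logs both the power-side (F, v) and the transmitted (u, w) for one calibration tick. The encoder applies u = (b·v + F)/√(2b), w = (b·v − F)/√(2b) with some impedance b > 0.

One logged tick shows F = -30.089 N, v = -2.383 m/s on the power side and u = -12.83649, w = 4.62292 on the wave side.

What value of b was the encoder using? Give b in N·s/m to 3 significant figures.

b = 5.94 N·s/m

u + w = -8.2136;  u + w = √(2b)·v, so √(2b) = -8.2136/(-2.383) = 3.4467.
b = (√(2b))²/2 = 11.8800/2 = 5.9400.
(Check via u − w = 2F/√(2b): u − w = -17.4594, 2F/√(2b) = -17.4594.)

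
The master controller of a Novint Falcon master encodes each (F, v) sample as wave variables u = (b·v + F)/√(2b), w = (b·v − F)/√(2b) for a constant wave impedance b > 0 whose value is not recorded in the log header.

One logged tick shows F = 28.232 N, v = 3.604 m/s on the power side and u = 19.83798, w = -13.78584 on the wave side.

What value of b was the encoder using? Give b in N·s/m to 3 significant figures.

u + w = 6.05214;  u + w = √(2b)·v, so √(2b) = 6.05214/3.604 = 1.67928.
b = (√(2b))²/2 = 2.82000/2 = 1.41000.
(Check via u − w = 2F/√(2b): u − w = 33.62382, 2F/√(2b) = 33.62385.)

b = 1.41 N·s/m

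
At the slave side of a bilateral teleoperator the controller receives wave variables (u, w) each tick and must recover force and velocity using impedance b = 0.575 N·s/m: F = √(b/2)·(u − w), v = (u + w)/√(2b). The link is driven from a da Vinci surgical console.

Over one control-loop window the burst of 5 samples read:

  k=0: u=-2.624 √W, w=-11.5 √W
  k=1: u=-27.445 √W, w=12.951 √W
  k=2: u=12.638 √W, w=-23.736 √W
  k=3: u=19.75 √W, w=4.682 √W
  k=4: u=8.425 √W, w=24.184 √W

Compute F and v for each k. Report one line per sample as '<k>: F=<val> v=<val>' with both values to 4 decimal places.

k=0: u−w=8.8760, u+w=-14.1240; √(b/2)=0.5362, √(2b)=1.0724; F=0.5362×8.876=4.7592, v=-14.1240/1.0724=-13.1707
k=1: u−w=-40.3960, u+w=-14.4940; √(b/2)=0.5362, √(2b)=1.0724; F=0.5362×(-40.396)=-21.6599, v=-14.4940/1.0724=-13.5157
k=2: u−w=36.3740, u+w=-11.0980; √(b/2)=0.5362, √(2b)=1.0724; F=0.5362×36.374=19.5034, v=-11.0980/1.0724=-10.3489
k=3: u−w=15.0680, u+w=24.4320; √(b/2)=0.5362, √(2b)=1.0724; F=0.5362×15.068=8.0793, v=24.4320/1.0724=22.7830
k=4: u−w=-15.7590, u+w=32.6090; √(b/2)=0.5362, √(2b)=1.0724; F=0.5362×(-15.759)=-8.4498, v=32.6090/1.0724=30.4080

0: F=4.7592 v=-13.1707
1: F=-21.6599 v=-13.5157
2: F=19.5034 v=-10.3489
3: F=8.0793 v=22.7830
4: F=-8.4498 v=30.4080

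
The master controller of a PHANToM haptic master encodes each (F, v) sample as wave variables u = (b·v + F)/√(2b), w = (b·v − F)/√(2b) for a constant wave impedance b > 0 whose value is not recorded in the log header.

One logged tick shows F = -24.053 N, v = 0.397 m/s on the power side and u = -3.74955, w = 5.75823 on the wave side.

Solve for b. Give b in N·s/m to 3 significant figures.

b = 12.8 N·s/m

u + w = 2.00868;  u + w = √(2b)·v, so √(2b) = 2.00868/0.397 = 5.05965.
b = (√(2b))²/2 = 25.60003/2 = 12.80002.
(Check via u − w = 2F/√(2b): u − w = -9.50778, 2F/√(2b) = -9.50778.)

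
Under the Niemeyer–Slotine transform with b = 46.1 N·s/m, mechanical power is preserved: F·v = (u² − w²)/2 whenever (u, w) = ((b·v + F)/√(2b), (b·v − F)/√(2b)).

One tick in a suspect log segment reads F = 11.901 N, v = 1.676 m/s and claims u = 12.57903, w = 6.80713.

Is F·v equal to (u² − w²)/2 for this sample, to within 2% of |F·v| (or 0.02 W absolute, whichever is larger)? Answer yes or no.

F·v = 11.901×1.676 = 19.9461 W.
(u² − w²)/2 = (158.2320 − 46.3370)/2 = 55.9475 W.
|Δ| = 36.0014;  2% of max(1, |F·v|) = 0.3989.

no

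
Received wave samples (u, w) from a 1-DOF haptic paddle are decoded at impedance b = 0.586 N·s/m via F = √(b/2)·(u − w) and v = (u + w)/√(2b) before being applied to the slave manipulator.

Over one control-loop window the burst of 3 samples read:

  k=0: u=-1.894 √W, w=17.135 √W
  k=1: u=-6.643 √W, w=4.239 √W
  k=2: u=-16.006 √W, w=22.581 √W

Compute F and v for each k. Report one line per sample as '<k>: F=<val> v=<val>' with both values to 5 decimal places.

0: F=-10.30030 v=14.07828
1: F=-5.89037 v=-2.22060
2: F=-20.88694 v=6.07340

k=0: u−w=-19.02900, u+w=15.24100; √(b/2)=0.54129, √(2b)=1.08259; F=0.54129×(-19.029)=-10.30030, v=15.24100/1.08259=14.07828
k=1: u−w=-10.88200, u+w=-2.40400; √(b/2)=0.54129, √(2b)=1.08259; F=0.54129×(-10.882)=-5.89037, v=-2.40400/1.08259=-2.22060
k=2: u−w=-38.58700, u+w=6.57500; √(b/2)=0.54129, √(2b)=1.08259; F=0.54129×(-38.587)=-20.88694, v=6.57500/1.08259=6.07340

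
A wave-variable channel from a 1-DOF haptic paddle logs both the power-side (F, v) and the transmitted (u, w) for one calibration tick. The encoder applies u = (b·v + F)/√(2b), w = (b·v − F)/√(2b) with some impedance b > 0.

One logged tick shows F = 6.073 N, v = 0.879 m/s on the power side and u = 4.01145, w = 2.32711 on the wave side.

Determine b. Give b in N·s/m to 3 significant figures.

u + w = 6.33856;  u + w = √(2b)·v, so √(2b) = 6.33856/0.879 = 7.21110.
b = (√(2b))²/2 = 52.00001/2 = 26.00001.
(Check via u − w = 2F/√(2b): u − w = 1.68434, 2F/√(2b) = 1.68435.)

b = 26 N·s/m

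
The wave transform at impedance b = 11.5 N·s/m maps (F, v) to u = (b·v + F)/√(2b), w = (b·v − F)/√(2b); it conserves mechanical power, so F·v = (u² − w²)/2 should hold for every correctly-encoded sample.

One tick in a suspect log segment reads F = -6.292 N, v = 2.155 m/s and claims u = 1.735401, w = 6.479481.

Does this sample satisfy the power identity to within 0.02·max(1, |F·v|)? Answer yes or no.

no

F·v = (-6.292)×2.155 = -13.559260 W.
(u² − w²)/2 = (3.011617 − 41.983674)/2 = -19.486029 W.
|Δ| = 5.926769;  2% of max(1, |F·v|) = 0.271185.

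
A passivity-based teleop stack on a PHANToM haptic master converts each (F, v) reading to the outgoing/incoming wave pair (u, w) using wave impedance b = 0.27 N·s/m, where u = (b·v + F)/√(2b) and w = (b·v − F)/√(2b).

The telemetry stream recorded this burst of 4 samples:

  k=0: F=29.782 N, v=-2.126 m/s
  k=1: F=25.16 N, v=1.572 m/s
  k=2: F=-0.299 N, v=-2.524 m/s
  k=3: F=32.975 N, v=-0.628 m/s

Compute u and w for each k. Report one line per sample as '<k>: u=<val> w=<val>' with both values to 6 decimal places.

k=0: b·v=0.27×(-2.126)=-0.574020; √(2b)=0.734847; u=(-0.574020+29.782)/0.734847=39.747026, w=(-0.574020−29.782)/0.734847=-41.309311
k=1: b·v=0.27×1.572=0.424440; √(2b)=0.734847; u=(0.424440+25.16)/0.734847=34.816013, w=(0.424440−25.16)/0.734847=-33.660834
k=2: b·v=0.27×(-2.524)=-0.681480; √(2b)=0.734847; u=(-0.681480+(-0.299))/0.734847=-1.334264, w=(-0.681480−(-0.299))/0.734847=-0.520489
k=3: b·v=0.27×(-0.628)=-0.169560; √(2b)=0.734847; u=(-0.169560+32.975)/0.734847=44.642549, w=(-0.169560−32.975)/0.734847=-45.104033

0: u=39.747026 w=-41.309311
1: u=34.816013 w=-33.660834
2: u=-1.334264 w=-0.520489
3: u=44.642549 w=-45.104033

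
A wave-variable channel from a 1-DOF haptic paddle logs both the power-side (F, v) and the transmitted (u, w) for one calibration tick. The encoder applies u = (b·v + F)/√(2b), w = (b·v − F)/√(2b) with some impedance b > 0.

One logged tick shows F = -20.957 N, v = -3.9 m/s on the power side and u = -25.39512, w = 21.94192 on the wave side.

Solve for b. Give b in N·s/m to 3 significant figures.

b = 0.392 N·s/m

u + w = -3.45320;  u + w = √(2b)·v, so √(2b) = -3.45320/(-3.9) = 0.88544.
b = (√(2b))²/2 = 0.78400/2 = 0.39200.
(Check via u − w = 2F/√(2b): u − w = -47.33704, 2F/√(2b) = -47.33714.)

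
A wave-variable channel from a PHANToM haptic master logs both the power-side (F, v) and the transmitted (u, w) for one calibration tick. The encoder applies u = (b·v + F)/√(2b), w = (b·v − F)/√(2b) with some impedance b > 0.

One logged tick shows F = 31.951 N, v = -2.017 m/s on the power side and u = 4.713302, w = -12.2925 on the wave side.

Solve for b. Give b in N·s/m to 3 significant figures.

b = 7.06 N·s/m

u + w = -7.579198;  u + w = √(2b)·v, so √(2b) = -7.579198/(-2.017) = 3.757659.
b = (√(2b))²/2 = 14.120000/2 = 7.060000.
(Check via u − w = 2F/√(2b): u − w = 17.005802, 2F/√(2b) = 17.005801.)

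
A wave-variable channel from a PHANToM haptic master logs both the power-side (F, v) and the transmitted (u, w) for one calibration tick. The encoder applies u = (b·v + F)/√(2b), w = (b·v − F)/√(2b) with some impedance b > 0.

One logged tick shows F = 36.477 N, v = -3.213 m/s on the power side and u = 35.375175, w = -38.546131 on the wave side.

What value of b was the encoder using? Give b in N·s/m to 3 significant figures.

u + w = -3.170956;  u + w = √(2b)·v, so √(2b) = -3.170956/(-3.213) = 0.986914.
b = (√(2b))²/2 = 0.974000/2 = 0.487000.
(Check via u − w = 2F/√(2b): u − w = 73.921306, 2F/√(2b) = 73.921304.)

b = 0.487 N·s/m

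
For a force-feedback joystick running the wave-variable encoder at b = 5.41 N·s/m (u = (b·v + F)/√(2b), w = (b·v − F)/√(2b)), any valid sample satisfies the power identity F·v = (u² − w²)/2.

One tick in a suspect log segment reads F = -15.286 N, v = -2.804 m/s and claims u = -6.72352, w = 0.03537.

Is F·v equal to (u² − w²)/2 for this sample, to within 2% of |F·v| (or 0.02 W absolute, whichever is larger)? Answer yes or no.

F·v = (-15.286)×(-2.804) = 42.86194 W.
(u² − w²)/2 = (45.20572 − 0.00125)/2 = 22.60224 W.
|Δ| = 20.25971;  2% of max(1, |F·v|) = 0.85724.

no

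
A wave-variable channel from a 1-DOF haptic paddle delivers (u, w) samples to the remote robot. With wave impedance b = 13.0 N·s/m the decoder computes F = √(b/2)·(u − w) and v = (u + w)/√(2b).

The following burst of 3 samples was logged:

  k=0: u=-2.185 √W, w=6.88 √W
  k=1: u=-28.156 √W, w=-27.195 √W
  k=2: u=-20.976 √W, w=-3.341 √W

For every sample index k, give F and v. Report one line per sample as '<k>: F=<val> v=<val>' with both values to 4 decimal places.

k=0: u−w=-9.0650, u+w=4.6950; √(b/2)=2.5495, √(2b)=5.0990; F=2.5495×(-9.065)=-23.1113, v=4.6950/5.0990=0.9208
k=1: u−w=-0.9610, u+w=-55.3510; √(b/2)=2.5495, √(2b)=5.0990; F=2.5495×(-0.961)=-2.4501, v=-55.3510/5.0990=-10.8552
k=2: u−w=-17.6350, u+w=-24.3170; √(b/2)=2.5495, √(2b)=5.0990; F=2.5495×(-17.635)=-44.9606, v=-24.3170/5.0990=-4.7690

0: F=-23.1113 v=0.9208
1: F=-2.4501 v=-10.8552
2: F=-44.9606 v=-4.7690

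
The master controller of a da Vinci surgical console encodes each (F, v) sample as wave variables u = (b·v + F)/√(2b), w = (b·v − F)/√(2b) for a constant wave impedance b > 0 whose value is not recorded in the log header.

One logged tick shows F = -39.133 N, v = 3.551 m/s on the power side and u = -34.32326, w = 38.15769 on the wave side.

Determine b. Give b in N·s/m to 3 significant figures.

b = 0.583 N·s/m

u + w = 3.83443;  u + w = √(2b)·v, so √(2b) = 3.83443/3.551 = 1.07982.
b = (√(2b))²/2 = 1.16600/2 = 0.58300.
(Check via u − w = 2F/√(2b): u − w = -72.48095, 2F/√(2b) = -72.48080.)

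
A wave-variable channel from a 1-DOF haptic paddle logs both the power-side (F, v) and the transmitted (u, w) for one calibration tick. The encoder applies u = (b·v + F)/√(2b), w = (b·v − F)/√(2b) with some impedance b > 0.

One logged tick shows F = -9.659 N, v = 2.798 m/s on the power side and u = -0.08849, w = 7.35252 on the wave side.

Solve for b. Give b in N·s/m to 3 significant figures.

b = 3.37 N·s/m

u + w = 7.26403;  u + w = √(2b)·v, so √(2b) = 7.26403/2.798 = 2.59615.
b = (√(2b))²/2 = 6.74000/2 = 3.37000.
(Check via u − w = 2F/√(2b): u − w = -7.44101, 2F/√(2b) = -7.44102.)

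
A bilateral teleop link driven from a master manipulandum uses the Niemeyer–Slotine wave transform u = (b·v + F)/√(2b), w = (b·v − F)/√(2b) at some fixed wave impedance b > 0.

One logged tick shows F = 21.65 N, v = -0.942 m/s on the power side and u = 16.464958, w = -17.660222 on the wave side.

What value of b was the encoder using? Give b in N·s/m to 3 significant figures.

b = 0.805 N·s/m

u + w = -1.195264;  u + w = √(2b)·v, so √(2b) = -1.195264/(-0.942) = 1.268858.
b = (√(2b))²/2 = 1.610000/2 = 0.805000.
(Check via u − w = 2F/√(2b): u − w = 34.125180, 2F/√(2b) = 34.125181.)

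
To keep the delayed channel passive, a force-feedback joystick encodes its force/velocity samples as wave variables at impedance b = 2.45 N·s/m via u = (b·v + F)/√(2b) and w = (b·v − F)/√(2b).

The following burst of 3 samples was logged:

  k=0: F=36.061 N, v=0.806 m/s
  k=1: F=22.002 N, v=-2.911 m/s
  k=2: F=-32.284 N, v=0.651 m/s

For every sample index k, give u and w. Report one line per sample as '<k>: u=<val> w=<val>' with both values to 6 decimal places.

k=0: b·v=2.45×0.806=1.974700; √(2b)=2.213594; u=(1.974700+36.061)/2.213594=17.182778, w=(1.974700−36.061)/2.213594=-15.398621
k=1: b·v=2.45×(-2.911)=-7.131950; √(2b)=2.213594; u=(-7.131950+22.002)/2.213594=6.717604, w=(-7.131950−22.002)/2.213594=-13.161377
k=2: b·v=2.45×0.651=1.594950; √(2b)=2.213594; u=(1.594950+(-32.284))/2.213594=-13.863900, w=(1.594950−(-32.284))/2.213594=15.304950

0: u=17.182778 w=-15.398621
1: u=6.717604 w=-13.161377
2: u=-13.863900 w=15.304950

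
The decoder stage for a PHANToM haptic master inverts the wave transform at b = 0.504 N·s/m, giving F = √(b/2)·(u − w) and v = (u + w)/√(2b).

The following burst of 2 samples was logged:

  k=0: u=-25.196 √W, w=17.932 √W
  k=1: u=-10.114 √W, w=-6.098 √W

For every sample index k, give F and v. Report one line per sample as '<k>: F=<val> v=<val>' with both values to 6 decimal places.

0: F=-21.650084 v=-7.235117
1: F=-2.016016 v=-16.147539

k=0: u−w=-43.128000, u+w=-7.264000; √(b/2)=0.501996, √(2b)=1.003992; F=0.501996×(-43.128)=-21.650084, v=-7.264000/1.003992=-7.235117
k=1: u−w=-4.016000, u+w=-16.212000; √(b/2)=0.501996, √(2b)=1.003992; F=0.501996×(-4.016)=-2.016016, v=-16.212000/1.003992=-16.147539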